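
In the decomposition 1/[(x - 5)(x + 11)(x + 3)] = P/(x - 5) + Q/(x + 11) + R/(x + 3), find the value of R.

Cover-up at x = -3: R = 1/[(-3 - 5)(-3 + 11)] = 1/[(-8)(8)] = -1/64


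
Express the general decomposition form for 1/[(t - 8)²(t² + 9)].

Repeated linear + quadratic: P/(t - 8) + Q/(t - 8)² + (Rt + S)/(t² + 9)


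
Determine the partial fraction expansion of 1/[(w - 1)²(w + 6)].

Cover-up at w=-6: C = 1/(-6 - 1)² = 1/49. Cover-up at w=1: B = 1/(1 + 6) = 1/7. Comparing w² coeff: A = -C = -1/49
Result: (-1/49)/(w - 1) + (1/7)/(w - 1)² + (1/49)/(w + 6)


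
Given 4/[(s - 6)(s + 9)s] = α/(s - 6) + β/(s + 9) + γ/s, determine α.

Cover-up at s = 6: α = 4/[(6 + 9)(6 - 0)] = 4/[(15)(6)] = 4/90 = 2/45


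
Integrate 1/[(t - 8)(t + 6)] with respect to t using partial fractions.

Decompose: 1/[(t - 8)(t + 6)] = (1/14)/(t - 8) - (1/14)/(t + 6). Integrate each term: (1/14) ln|(t - 8)| - (1/14) ln|(t + 6)| + C


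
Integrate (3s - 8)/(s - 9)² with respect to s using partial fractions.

Decompose: P = 3, Q = 3·9 - 8 = 19, so (3s - 8)/(s - 9)² = 3/(s - 9) + 19/(s - 9)². Integrate: ∫ P/(s - 9) ds = 3 ln|(s - 9)|; ∫ Q/(s - 9)² ds = -19/(s - 9). Sum: 3 ln|(s - 9)| - 19/(s - 9) + C


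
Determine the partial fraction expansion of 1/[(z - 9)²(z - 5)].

Cover-up at z=5: R = 1/(5 - 9)² = 1/16. Cover-up at z=9: Q = 1/(9 - 5) = 1/4. Comparing z² coeff: P = -R = -1/16
Result: (-1/16)/(z - 9) + (1/4)/(z - 9)² + (1/16)/(z - 5)


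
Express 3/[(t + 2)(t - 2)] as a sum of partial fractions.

3/(t + 2)(t - 2) = P/(t + 2) + Q/(t - 2). P = 3/(-2 - 2) = -3/4, Q = 3/(2 + 2) = 3/4
Result: (-3/4)/(t + 2) + (3/4)/(t - 2)


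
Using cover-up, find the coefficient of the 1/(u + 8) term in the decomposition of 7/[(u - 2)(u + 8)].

Cover (u + 8), set u=-8: 7/((u - 2) at u=-8) = 7/(-10) = -7/10


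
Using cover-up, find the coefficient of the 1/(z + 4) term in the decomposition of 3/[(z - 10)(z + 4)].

Cover (z + 4), set z=-4: 3/((z - 10) at z=-4) = 3/(-14) = -3/14


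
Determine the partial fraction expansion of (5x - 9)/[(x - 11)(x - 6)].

At x=11: A = (5·11 - 9)/(11 - 6) = 46/5. At x=6: B = (5·6 - 9)/(6 - 11) = -21/5
Result: (46/5)/(x - 11) - (21/5)/(x - 6)


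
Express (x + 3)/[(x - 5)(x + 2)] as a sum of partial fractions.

At x=5: A = (1·5 + 3)/(5 + 2) = 8/7. At x=-2: B = (1·(-2) + 3)/(-2 - 5) = -1/7
Result: (8/7)/(x - 5) - (1/7)/(x + 2)


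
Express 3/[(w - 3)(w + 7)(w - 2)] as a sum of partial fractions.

Using cover-up method: P = 3/10, Q = 1/30, R = -1/3
Result: (3/10)/(w - 3) + (1/30)/(w + 7) - (1/3)/(w - 2)


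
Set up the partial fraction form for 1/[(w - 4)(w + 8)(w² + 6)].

Two linear + quadratic: P/(w - 4) + Q/(w + 8) + (Rw + S)/(w² + 6)


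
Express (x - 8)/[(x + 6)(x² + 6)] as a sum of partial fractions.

At x=-6: A = (1·(-6) - 8)/((-6)² + 6) = -1/3. B = -A = 1/3, C = 1 - (-6)·A = -1
Result: (-1/3)/(x + 6) + ((1/3)x - 1)/(x² + 6)


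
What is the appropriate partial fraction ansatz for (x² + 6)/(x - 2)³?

Repeated linear factor (power 3): P/(x - 2) + Q/(x - 2)² + R/(x - 2)³


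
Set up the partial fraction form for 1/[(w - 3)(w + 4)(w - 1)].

Three distinct linear factors: P/(w - 3) + Q/(w + 4) + R/(w - 1)


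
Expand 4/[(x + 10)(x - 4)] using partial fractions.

4/(x + 10)(x - 4) = A/(x + 10) + B/(x - 4). A = 4/(-10 - 4) = -2/7, B = 4/(4 + 10) = 2/7
Result: (-2/7)/(x + 10) + (2/7)/(x - 4)


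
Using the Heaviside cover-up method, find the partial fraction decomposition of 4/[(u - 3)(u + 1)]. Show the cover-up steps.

Cover (u - 3): set u=3, get A = 4/(3 + 1) = 1. Cover (u + 1): set u=-1, get B = 4/(-1 - 3) = -1.
Result: 1/(u - 3) - 1/(u + 1)


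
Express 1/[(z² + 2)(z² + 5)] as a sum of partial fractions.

Coefficient matching gives A = C = 0, B = 1/(5-2) = 1/3, D = -B = -1/3
Result: (1/3)/(z² + 2) - (1/3)/(z² + 5)


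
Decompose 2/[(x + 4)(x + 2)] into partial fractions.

2/(x + 4)(x + 2) = A/(x + 4) + B/(x + 2). A = 2/(-4 + 2) = -1, B = 2/(-2 + 4) = 1
Result: -1/(x + 4) + 1/(x + 2)


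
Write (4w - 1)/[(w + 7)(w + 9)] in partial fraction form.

At w=-7: A = (4·(-7) - 1)/(-7 + 9) = -29/2. At w=-9: B = (4·(-9) - 1)/(-9 + 7) = 37/2
Result: (-29/2)/(w + 7) + (37/2)/(w + 9)


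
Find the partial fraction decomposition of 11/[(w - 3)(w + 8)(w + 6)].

Using cover-up method: A = 1/9, B = 1/2, C = -11/18
Result: (1/9)/(w - 3) + (1/2)/(w + 8) - (11/18)/(w + 6)


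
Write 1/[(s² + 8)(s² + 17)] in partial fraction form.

Coefficient matching gives α = γ = 0, β = 1/(17-8) = 1/9, δ = -β = -1/9
Result: (1/9)/(s² + 8) - (1/9)/(s² + 17)


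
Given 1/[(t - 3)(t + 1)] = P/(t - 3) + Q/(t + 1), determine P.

Cover-up at t = 3: P = 1/(3 + 1) = 1/4


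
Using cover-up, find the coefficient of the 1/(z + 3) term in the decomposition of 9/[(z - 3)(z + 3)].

Cover (z + 3), set z=-3: 9/((z - 3) at z=-3) = 9/(-6) = -3/2


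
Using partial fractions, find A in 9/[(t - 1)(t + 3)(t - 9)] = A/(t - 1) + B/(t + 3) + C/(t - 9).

Cover-up at t = 1: A = 9/[(1 + 3)(1 - 9)] = 9/[(4)(-8)] = -9/32


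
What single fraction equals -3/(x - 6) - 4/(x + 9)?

Common denominator (x - 6)(x + 9). Numerator: -3(x + 9) - 4(x - 6) = (-3x - 27) - (4x - 24) = -7x - 3
Result: (-7x - 3)/[(x - 6)(x + 9)]


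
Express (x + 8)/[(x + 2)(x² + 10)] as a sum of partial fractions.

At x=-2: A = (1·(-2) + 8)/((-2)² + 10) = 3/7. B = -A = -3/7, C = 1 - (-2)·A = 13/7
Result: (3/7)/(x + 2) - ((3/7)x - 13/7)/(x² + 10)


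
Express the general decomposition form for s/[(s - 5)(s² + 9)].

Linear + irreducible quadratic: A/(s - 5) + (Bs + C)/(s² + 9)


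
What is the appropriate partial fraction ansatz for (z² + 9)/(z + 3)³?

Repeated linear factor (power 3): P/(z + 3) + Q/(z + 3)² + R/(z + 3)³


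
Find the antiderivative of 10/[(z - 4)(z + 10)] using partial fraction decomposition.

Decompose: 10/[(z - 4)(z + 10)] = (5/7)/(z - 4) - (5/7)/(z + 10). Integrate each term: (5/7) ln|(z - 4)| - (5/7) ln|(z + 10)| + C


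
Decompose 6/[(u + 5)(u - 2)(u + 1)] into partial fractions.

Using cover-up method: α = 3/14, β = 2/7, γ = -1/2
Result: (3/14)/(u + 5) + (2/7)/(u - 2) - (1/2)/(u + 1)


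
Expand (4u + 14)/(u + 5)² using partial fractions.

(4u + 14) = α(u + 5) + β. At u = -5: β = 4·(-5) + 14 = -6. Coeff of u: α = 4
Result: 4/(u + 5) - 6/(u + 5)²


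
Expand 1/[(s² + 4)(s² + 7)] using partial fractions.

Coefficient matching gives α = γ = 0, β = 1/(7-4) = 1/3, δ = -β = -1/3
Result: (1/3)/(s² + 4) - (1/3)/(s² + 7)


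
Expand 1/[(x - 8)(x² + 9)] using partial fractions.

Cover-up at x = 8: P = 1/(8² + 9) = 1/73. Then Q = -P = -1/73, R = -P·(0 + 8) = -8/73
Result: (1/73)/(x - 8) - ((1/73)x + 8/73)/(x² + 9)


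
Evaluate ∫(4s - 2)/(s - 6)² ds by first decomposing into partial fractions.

Decompose: P = 4, Q = 4·6 - 2 = 22, so (4s - 2)/(s - 6)² = 4/(s - 6) + 22/(s - 6)². Integrate: ∫ P/(s - 6) ds = 4 ln|(s - 6)|; ∫ Q/(s - 6)² ds = -22/(s - 6). Sum: 4 ln|(s - 6)| - 22/(s - 6) + C


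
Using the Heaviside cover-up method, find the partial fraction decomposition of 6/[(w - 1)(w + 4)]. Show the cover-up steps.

Cover (w - 1): set w=1, get A = 6/(1 + 4) = 6/5. Cover (w + 4): set w=-4, get B = 6/(-4 - 1) = -6/5.
Result: (6/5)/(w - 1) - (6/5)/(w + 4)


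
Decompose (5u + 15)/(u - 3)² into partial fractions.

(5u + 15) = P(u - 3) + Q. At u = 3: Q = 5·3 + 15 = 30. Coeff of u: P = 5
Result: 5/(u - 3) + 30/(u - 3)²


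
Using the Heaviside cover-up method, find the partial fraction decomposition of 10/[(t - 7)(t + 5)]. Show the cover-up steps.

Cover (t - 7): set t=7, get A = 10/(7 + 5) = 5/6. Cover (t + 5): set t=-5, get B = 10/(-5 - 7) = -5/6.
Result: (5/6)/(t - 7) - (5/6)/(t + 5)


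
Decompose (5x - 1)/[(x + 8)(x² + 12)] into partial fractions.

At x=-8: P = (5·(-8) - 1)/((-8)² + 12) = -41/76. Q = -P = 41/76, R = 5 - (-8)·P = 13/19
Result: (-41/76)/(x + 8) + ((41/76)x + 13/19)/(x² + 12)


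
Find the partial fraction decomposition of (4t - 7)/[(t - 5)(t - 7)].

At t=5: α = (4·5 - 7)/(5 - 7) = -13/2. At t=7: β = (4·7 - 7)/(7 - 5) = 21/2
Result: (-13/2)/(t - 5) + (21/2)/(t - 7)


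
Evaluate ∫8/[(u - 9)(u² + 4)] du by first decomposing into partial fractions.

Cover-up at u=9: P = 8/(9²+4) = 8/85. Coeff matching: Q = -8/85, R = -72/85. Decomposition: (8/85)/(u - 9) - ((8/85)u + 72/85)/(u² + 4). Integrate: linear → ln, quadratic → (1/2)ln + arctan: (8/85) ln|(u - 9)| - (4/85) ln(u² + 4) - (36/85) arctan(u/2) + C


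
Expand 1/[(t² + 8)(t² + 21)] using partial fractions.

Coefficient matching gives P = R = 0, Q = 1/(21-8) = 1/13, S = -Q = -1/13
Result: (1/13)/(t² + 8) - (1/13)/(t² + 21)


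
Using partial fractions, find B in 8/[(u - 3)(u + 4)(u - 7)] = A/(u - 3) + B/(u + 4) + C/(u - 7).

Cover-up at u = -4: B = 8/[(-4 - 3)(-4 - 7)] = 8/[(-7)(-11)] = 8/77


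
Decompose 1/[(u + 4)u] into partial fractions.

1/(u + 4)u = P/(u + 4) + Q/u. P = 1/(-4 - 0) = -1/4, Q = 1/(0 + 4) = 1/4
Result: (-1/4)/(u + 4) + (1/4)/u


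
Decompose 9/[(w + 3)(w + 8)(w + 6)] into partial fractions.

Using cover-up method: A = 3/5, B = 9/10, C = -3/2
Result: (3/5)/(w + 3) + (9/10)/(w + 8) - (3/2)/(w + 6)


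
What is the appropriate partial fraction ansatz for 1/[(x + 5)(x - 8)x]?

Three distinct linear factors: α/(x + 5) + β/(x - 8) + γ/x


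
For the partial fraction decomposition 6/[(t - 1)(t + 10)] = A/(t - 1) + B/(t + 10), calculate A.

Cover-up at t = 1: A = 6/(1 + 10) = 6/11


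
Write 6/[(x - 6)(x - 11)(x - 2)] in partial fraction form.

Using cover-up method: P = -3/10, Q = 2/15, R = 1/6
Result: (-3/10)/(x - 6) + (2/15)/(x - 11) + (1/6)/(x - 2)


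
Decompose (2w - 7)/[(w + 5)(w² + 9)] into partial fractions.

At w=-5: P = (2·(-5) - 7)/((-5)² + 9) = -1/2. Q = -P = 1/2, R = 2 - (-5)·P = -1/2
Result: (-1/2)/(w + 5) + ((1/2)w - 1/2)/(w² + 9)


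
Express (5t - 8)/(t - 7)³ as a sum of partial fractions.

(5t - 8) = P(t - 7)² + Q(t - 7) + R. At t = 7: R = 5·7 - 8 = 27. Coefficients: P = 0, Q = 5
Result: 5/(t - 7)² + 27/(t - 7)³


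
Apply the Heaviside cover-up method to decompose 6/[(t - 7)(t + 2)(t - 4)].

Cover (t - 7), t=7: α = 6/[(7 + 2)(7 - 4)] = 2/9. Cover (t + 2), t=-2: β = 6/[(-2 - 7)(-2 - 4)] = 1/9. Cover (t - 4), t=4: γ = 6/[(4 - 7)(4 + 2)] = -1/3.
Result: (2/9)/(t - 7) + (1/9)/(t + 2) - (1/3)/(t - 4)


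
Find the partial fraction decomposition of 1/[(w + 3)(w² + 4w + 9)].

Cover-up at w = -3: α = 1/((-3)² + 4·(-3) + 9) = 1/6. Then β = -α = -1/6, γ = -α·(4 - 3) = -1/6
Result: (1/6)/(w + 3) - ((1/6)w + 1/6)/(w² + 4w + 9)


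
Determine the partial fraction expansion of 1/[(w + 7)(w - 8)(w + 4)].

Using cover-up method: α = 1/45, β = 1/180, γ = -1/36
Result: (1/45)/(w + 7) + (1/180)/(w - 8) - (1/36)/(w + 4)


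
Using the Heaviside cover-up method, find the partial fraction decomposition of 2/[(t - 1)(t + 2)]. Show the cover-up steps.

Cover (t - 1): set t=1, get P = 2/(1 + 2) = 2/3. Cover (t + 2): set t=-2, get Q = 2/(-2 - 1) = -2/3.
Result: (2/3)/(t - 1) - (2/3)/(t + 2)


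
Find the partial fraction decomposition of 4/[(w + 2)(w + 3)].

4/(w + 2)(w + 3) = A/(w + 2) + B/(w + 3). A = 4/(-2 + 3) = 4, B = 4/(-3 + 2) = -4
Result: 4/(w + 2) - 4/(w + 3)


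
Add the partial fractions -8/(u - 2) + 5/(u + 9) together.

Common denominator (u - 2)(u + 9). Numerator: -8(u + 9) + 5(u - 2) = (-8u - 72) + (5u - 10) = -3u - 82
Result: (-3u - 82)/[(u - 2)(u + 9)]


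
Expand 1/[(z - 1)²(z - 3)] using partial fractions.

Cover-up at z=3: R = 1/(3 - 1)² = 1/4. Cover-up at z=1: Q = 1/(1 - 3) = -1/2. Comparing z² coeff: P = -R = -1/4
Result: (-1/4)/(z - 1) - (1/2)/(z - 1)² + (1/4)/(z - 3)


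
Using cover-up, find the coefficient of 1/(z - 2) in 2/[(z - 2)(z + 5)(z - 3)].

Cover (z - 2), set z=2: 2/[(2 + 5)(2 - 3)] = -2/7


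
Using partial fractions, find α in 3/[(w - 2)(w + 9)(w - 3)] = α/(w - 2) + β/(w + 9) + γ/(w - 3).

Cover-up at w = 2: α = 3/[(2 + 9)(2 - 3)] = 3/[(11)(-1)] = -3/11


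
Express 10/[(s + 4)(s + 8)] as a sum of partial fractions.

10/(s + 4)(s + 8) = P/(s + 4) + Q/(s + 8). P = 10/(-4 + 8) = 5/2, Q = 10/(-8 + 4) = -5/2
Result: (5/2)/(s + 4) - (5/2)/(s + 8)


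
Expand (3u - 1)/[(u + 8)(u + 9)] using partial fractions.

At u=-8: P = (3·(-8) - 1)/(-8 + 9) = -25. At u=-9: Q = (3·(-9) - 1)/(-9 + 8) = 28
Result: -25/(u + 8) + 28/(u + 9)


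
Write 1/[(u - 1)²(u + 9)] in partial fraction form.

Cover-up at u=-9: γ = 1/(-9 - 1)² = 1/100. Cover-up at u=1: β = 1/(1 + 9) = 1/10. Comparing u² coeff: α = -γ = -1/100
Result: (-1/100)/(u - 1) + (1/10)/(u - 1)² + (1/100)/(u + 9)


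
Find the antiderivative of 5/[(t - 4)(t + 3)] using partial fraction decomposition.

Decompose: 5/[(t - 4)(t + 3)] = (5/7)/(t - 4) - (5/7)/(t + 3). Integrate each term: (5/7) ln|(t - 4)| - (5/7) ln|(t + 3)| + C


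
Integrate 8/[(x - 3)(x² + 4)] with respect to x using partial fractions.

Cover-up at x=3: α = 8/(3²+4) = 8/13. Coeff matching: β = -8/13, γ = -24/13. Decomposition: (8/13)/(x - 3) - ((8/13)x + 24/13)/(x² + 4). Integrate: linear → ln, quadratic → (1/2)ln + arctan: (8/13) ln|(x - 3)| - (4/13) ln(x² + 4) - (12/13) arctan(x/2) + C


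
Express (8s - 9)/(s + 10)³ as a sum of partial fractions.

(8s - 9) = α(s + 10)² + β(s + 10) + γ. At s = -10: γ = 8·(-10) - 9 = -89. Coefficients: α = 0, β = 8
Result: 8/(s + 10)² - 89/(s + 10)³


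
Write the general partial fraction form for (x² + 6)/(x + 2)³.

Repeated linear factor (power 3): A/(x + 2) + B/(x + 2)² + C/(x + 2)³


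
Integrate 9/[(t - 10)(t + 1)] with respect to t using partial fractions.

Decompose: 9/[(t - 10)(t + 1)] = (9/11)/(t - 10) - (9/11)/(t + 1). Integrate each term: (9/11) ln|(t - 10)| - (9/11) ln|(t + 1)| + C


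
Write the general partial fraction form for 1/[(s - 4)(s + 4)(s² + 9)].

Two linear + quadratic: A/(s - 4) + B/(s + 4) + (Cs + D)/(s² + 9)


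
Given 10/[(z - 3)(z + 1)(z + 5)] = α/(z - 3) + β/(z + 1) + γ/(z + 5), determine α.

Cover-up at z = 3: α = 10/[(3 + 1)(3 + 5)] = 10/[(4)(8)] = 10/32 = 5/16


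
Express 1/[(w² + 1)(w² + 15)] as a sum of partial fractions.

Coefficient matching gives P = R = 0, Q = 1/(15-1) = 1/14, S = -Q = -1/14
Result: (1/14)/(w² + 1) - (1/14)/(w² + 15)


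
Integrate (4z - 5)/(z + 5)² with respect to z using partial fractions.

Decompose: P = 4, Q = 4·(-5) - 5 = -25, so (4z - 5)/(z + 5)² = 4/(z + 5) - 25/(z + 5)². Integrate: ∫ P/(z + 5) dz = 4 ln|(z + 5)|; ∫ Q/(z + 5)² dz = 25/(z + 5). Sum: 4 ln|(z + 5)| + 25/(z + 5) + C


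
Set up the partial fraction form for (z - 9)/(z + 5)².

Repeated linear factor: α/(z + 5) + β/(z + 5)²


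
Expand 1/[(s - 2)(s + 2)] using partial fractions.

1/(s - 2)(s + 2) = A/(s - 2) + B/(s + 2). A = 1/(2 + 2) = 1/4, B = 1/(-2 - 2) = -1/4
Result: (1/4)/(s - 2) - (1/4)/(s + 2)


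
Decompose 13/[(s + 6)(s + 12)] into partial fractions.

13/(s + 6)(s + 12) = α/(s + 6) + β/(s + 12). α = 13/(-6 + 12) = 13/6, β = 13/(-12 + 6) = -13/6
Result: (13/6)/(s + 6) - (13/6)/(s + 12)


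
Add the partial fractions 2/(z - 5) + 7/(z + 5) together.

Common denominator (z - 5)(z + 5). Numerator: 2(z + 5) + 7(z - 5) = (2z + 10) + (7z - 35) = 9z - 25
Result: (9z - 25)/[(z - 5)(z + 5)]


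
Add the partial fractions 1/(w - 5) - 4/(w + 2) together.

Common denominator (w - 5)(w + 2). Numerator: 1(w + 2) - 4(w - 5) = (w + 2) - (4w - 20) = -3w + 22
Result: (-3w + 22)/[(w - 5)(w + 2)]


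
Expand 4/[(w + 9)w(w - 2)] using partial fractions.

Using cover-up method: α = 4/99, β = -2/9, γ = 2/11
Result: (4/99)/(w + 9) - (2/9)/w + (2/11)/(w - 2)


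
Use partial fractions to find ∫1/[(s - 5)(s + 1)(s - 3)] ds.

Cover-up: P = 1/12, Q = 1/24, R = -1/8. Decomposition: (1/12)/(s - 5) + (1/24)/(s + 1) - (1/8)/(s - 3). Integrate each term: (1/12) ln|(s - 5)| + (1/24) ln|(s + 1)| - (1/8) ln|(s - 3)| + C


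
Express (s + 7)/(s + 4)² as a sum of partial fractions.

(s + 7) = A(s + 4) + B. At s = -4: B = 1·(-4) + 7 = 3. Coeff of s: A = 1
Result: 1/(s + 4) + 3/(s + 4)²


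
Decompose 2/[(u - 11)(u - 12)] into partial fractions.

2/(u - 11)(u - 12) = P/(u - 11) + Q/(u - 12). P = 2/(11 - 12) = -2, Q = 2/(12 - 11) = 2
Result: -2/(u - 11) + 2/(u - 12)


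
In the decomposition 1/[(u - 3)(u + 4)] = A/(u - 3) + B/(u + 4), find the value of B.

Cover-up at u = -4: B = 1/(-4 - 3) = -1/7


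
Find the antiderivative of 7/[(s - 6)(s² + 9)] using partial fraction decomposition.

Cover-up at s=6: A = 7/(6²+9) = 7/45. Coeff matching: B = -7/45, C = -14/15. Decomposition: (7/45)/(s - 6) - ((7/45)s + 14/15)/(s² + 9). Integrate: linear → ln, quadratic → (1/2)ln + arctan: (7/45) ln|(s - 6)| - (7/90) ln(s² + 9) - (14/45) arctan(s/3) + C


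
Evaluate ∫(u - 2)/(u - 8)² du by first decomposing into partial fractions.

Decompose: P = 1, Q = 1·8 - 2 = 6, so (u - 2)/(u - 8)² = 1/(u - 8) + 6/(u - 8)². Integrate: ∫ P/(u - 8) du = ln|(u - 8)|; ∫ Q/(u - 8)² du = -6/(u - 8). Sum: ln|(u - 8)| - 6/(u - 8) + C


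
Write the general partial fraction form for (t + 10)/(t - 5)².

Repeated linear factor: P/(t - 5) + Q/(t - 5)²


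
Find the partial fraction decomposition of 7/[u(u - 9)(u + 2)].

Using cover-up method: α = -7/18, β = 7/99, γ = 7/22
Result: (-7/18)/u + (7/99)/(u - 9) + (7/22)/(u + 2)


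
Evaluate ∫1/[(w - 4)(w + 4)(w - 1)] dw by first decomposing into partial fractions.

Cover-up: A = 1/24, B = 1/40, C = -1/15. Decomposition: (1/24)/(w - 4) + (1/40)/(w + 4) - (1/15)/(w - 1). Integrate each term: (1/24) ln|(w - 4)| + (1/40) ln|(w + 4)| - (1/15) ln|(w - 1)| + C


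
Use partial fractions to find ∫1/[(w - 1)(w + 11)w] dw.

Cover-up: P = 1/12, Q = 1/132, R = -1/11. Decomposition: (1/12)/(w - 1) + (1/132)/(w + 11) - (1/11)/w. Integrate each term: (1/12) ln|(w - 1)| + (1/132) ln|(w + 11)| - (1/11) ln|w| + C


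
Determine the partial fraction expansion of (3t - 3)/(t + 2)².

(3t - 3) = α(t + 2) + β. At t = -2: β = 3·(-2) - 3 = -9. Coeff of t: α = 3
Result: 3/(t + 2) - 9/(t + 2)²


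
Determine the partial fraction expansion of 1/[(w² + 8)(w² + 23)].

Coefficient matching gives P = R = 0, Q = 1/(23-8) = 1/15, S = -Q = -1/15
Result: (1/15)/(w² + 8) - (1/15)/(w² + 23)


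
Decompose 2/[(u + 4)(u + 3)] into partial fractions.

2/(u + 4)(u + 3) = α/(u + 4) + β/(u + 3). α = 2/(-4 + 3) = -2, β = 2/(-3 + 4) = 2
Result: -2/(u + 4) + 2/(u + 3)


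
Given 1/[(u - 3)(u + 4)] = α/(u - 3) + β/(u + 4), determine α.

Cover-up at u = 3: α = 1/(3 + 4) = 1/7


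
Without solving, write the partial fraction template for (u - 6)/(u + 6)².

Repeated linear factor: α/(u + 6) + β/(u + 6)²


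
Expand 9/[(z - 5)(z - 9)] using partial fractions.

9/(z - 5)(z - 9) = α/(z - 5) + β/(z - 9). α = 9/(5 - 9) = -9/4, β = 9/(9 - 5) = 9/4
Result: (-9/4)/(z - 5) + (9/4)/(z - 9)


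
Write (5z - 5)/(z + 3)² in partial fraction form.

(5z - 5) = A(z + 3) + B. At z = -3: B = 5·(-3) - 5 = -20. Coeff of z: A = 5
Result: 5/(z + 3) - 20/(z + 3)²


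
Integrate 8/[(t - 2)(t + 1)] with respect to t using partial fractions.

Decompose: 8/[(t - 2)(t + 1)] = (8/3)/(t - 2) - (8/3)/(t + 1). Integrate each term: (8/3) ln|(t - 2)| - (8/3) ln|(t + 1)| + C


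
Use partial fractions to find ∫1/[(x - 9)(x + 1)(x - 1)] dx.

Cover-up: A = 1/80, B = 1/20, C = -1/16. Decomposition: (1/80)/(x - 9) + (1/20)/(x + 1) - (1/16)/(x - 1). Integrate each term: (1/80) ln|(x - 9)| + (1/20) ln|(x + 1)| - (1/16) ln|(x - 1)| + C


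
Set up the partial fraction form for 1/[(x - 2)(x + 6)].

Distinct linear factors: P/(x - 2) + Q/(x + 6)


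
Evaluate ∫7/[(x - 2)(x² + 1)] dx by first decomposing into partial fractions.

Cover-up at x=2: A = 7/(2²+1) = 7/5. Coeff matching: B = -7/5, C = -14/5. Decomposition: (7/5)/(x - 2) - ((7/5)x + 14/5)/(x² + 1). Integrate: linear → ln, quadratic → (1/2)ln + arctan: (7/5) ln|(x - 2)| - (7/10) ln(x² + 1) - (14/5) arctan(x) + C


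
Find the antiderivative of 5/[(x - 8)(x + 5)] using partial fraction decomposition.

Decompose: 5/[(x - 8)(x + 5)] = (5/13)/(x - 8) - (5/13)/(x + 5). Integrate each term: (5/13) ln|(x - 8)| - (5/13) ln|(x + 5)| + C


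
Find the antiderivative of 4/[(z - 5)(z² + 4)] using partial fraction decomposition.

Cover-up at z=5: α = 4/(5²+4) = 4/29. Coeff matching: β = -4/29, γ = -20/29. Decomposition: (4/29)/(z - 5) - ((4/29)z + 20/29)/(z² + 4). Integrate: linear → ln, quadratic → (1/2)ln + arctan: (4/29) ln|(z - 5)| - (2/29) ln(z² + 4) - (10/29) arctan(z/2) + C


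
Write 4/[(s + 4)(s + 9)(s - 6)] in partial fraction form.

Using cover-up method: A = -2/25, B = 4/75, C = 2/75
Result: (-2/25)/(s + 4) + (4/75)/(s + 9) + (2/75)/(s - 6)


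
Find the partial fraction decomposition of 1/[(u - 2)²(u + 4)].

Cover-up at u=-4: C = 1/(-4 - 2)² = 1/36. Cover-up at u=2: B = 1/(2 + 4) = 1/6. Comparing u² coeff: A = -C = -1/36
Result: (-1/36)/(u - 2) + (1/6)/(u - 2)² + (1/36)/(u + 4)


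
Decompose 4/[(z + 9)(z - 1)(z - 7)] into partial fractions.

Using cover-up method: A = 1/40, B = -1/15, C = 1/24
Result: (1/40)/(z + 9) - (1/15)/(z - 1) + (1/24)/(z - 7)


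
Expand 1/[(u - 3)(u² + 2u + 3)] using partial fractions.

Cover-up at u = 3: P = 1/(3² + 2·3 + 3) = 1/18. Then Q = -P = -1/18, R = -P·(2 + 3) = -5/18
Result: (1/18)/(u - 3) - ((1/18)u + 5/18)/(u² + 2u + 3)


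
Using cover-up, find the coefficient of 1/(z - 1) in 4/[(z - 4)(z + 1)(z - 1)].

Cover (z - 1), set z=1: 4/[(1 - 4)(1 + 1)] = -2/3


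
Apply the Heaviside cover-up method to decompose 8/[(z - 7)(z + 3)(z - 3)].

Cover (z - 7), z=7: α = 8/[(7 + 3)(7 - 3)] = 1/5. Cover (z + 3), z=-3: β = 8/[(-3 - 7)(-3 - 3)] = 2/15. Cover (z - 3), z=3: γ = 8/[(3 - 7)(3 + 3)] = -1/3.
Result: (1/5)/(z - 7) + (2/15)/(z + 3) - (1/3)/(z - 3)


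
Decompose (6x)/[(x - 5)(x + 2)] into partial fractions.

At x=5: α = (6·5 + 0)/(5 + 2) = 30/7. At x=-2: β = (6·(-2) + 0)/(-2 - 5) = 12/7
Result: (30/7)/(x - 5) + (12/7)/(x + 2)


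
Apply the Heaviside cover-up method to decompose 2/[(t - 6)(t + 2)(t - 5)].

Cover (t - 6), t=6: α = 2/[(6 + 2)(6 - 5)] = 1/4. Cover (t + 2), t=-2: β = 2/[(-2 - 6)(-2 - 5)] = 1/28. Cover (t - 5), t=5: γ = 2/[(5 - 6)(5 + 2)] = -2/7.
Result: (1/4)/(t - 6) + (1/28)/(t + 2) - (2/7)/(t - 5)


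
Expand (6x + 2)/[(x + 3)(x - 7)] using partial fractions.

At x=-3: α = (6·(-3) + 2)/(-3 - 7) = 8/5. At x=7: β = (6·7 + 2)/(7 + 3) = 22/5
Result: (8/5)/(x + 3) + (22/5)/(x - 7)


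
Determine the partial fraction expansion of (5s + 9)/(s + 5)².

(5s + 9) = α(s + 5) + β. At s = -5: β = 5·(-5) + 9 = -16. Coeff of s: α = 5
Result: 5/(s + 5) - 16/(s + 5)²


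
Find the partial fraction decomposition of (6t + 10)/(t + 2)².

(6t + 10) = A(t + 2) + B. At t = -2: B = 6·(-2) + 10 = -2. Coeff of t: A = 6
Result: 6/(t + 2) - 2/(t + 2)²


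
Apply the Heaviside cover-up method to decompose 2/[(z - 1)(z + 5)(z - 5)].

Cover (z - 1), z=1: A = 2/[(1 + 5)(1 - 5)] = -1/12. Cover (z + 5), z=-5: B = 2/[(-5 - 1)(-5 - 5)] = 1/30. Cover (z - 5), z=5: C = 2/[(5 - 1)(5 + 5)] = 1/20.
Result: (-1/12)/(z - 1) + (1/30)/(z + 5) + (1/20)/(z - 5)


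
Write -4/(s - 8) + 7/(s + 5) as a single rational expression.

Common denominator (s - 8)(s + 5). Numerator: -4(s + 5) + 7(s - 8) = (-4s - 20) + (7s - 56) = 3s - 76
Result: (3s - 76)/[(s - 8)(s + 5)]


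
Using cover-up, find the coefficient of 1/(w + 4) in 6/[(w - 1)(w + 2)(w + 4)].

Cover (w + 4), set w=-4: 6/[(-4 - 1)(-4 + 2)] = 3/5


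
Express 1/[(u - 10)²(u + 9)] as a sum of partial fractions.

Cover-up at u=-9: R = 1/(-9 - 10)² = 1/361. Cover-up at u=10: Q = 1/(10 + 9) = 1/19. Comparing u² coeff: P = -R = -1/361
Result: (-1/361)/(u - 10) + (1/19)/(u - 10)² + (1/361)/(u + 9)


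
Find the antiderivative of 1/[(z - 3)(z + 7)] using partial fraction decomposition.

Decompose: 1/[(z - 3)(z + 7)] = (1/10)/(z - 3) - (1/10)/(z + 7). Integrate each term: (1/10) ln|(z - 3)| - (1/10) ln|(z + 7)| + C


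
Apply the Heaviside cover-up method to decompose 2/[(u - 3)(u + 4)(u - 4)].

Cover (u - 3), u=3: A = 2/[(3 + 4)(3 - 4)] = -2/7. Cover (u + 4), u=-4: B = 2/[(-4 - 3)(-4 - 4)] = 1/28. Cover (u - 4), u=4: C = 2/[(4 - 3)(4 + 4)] = 1/4.
Result: (-2/7)/(u - 3) + (1/28)/(u + 4) + (1/4)/(u - 4)


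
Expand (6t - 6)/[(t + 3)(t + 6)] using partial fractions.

At t=-3: P = (6·(-3) - 6)/(-3 + 6) = -8. At t=-6: Q = (6·(-6) - 6)/(-6 + 3) = 14
Result: -8/(t + 3) + 14/(t + 6)


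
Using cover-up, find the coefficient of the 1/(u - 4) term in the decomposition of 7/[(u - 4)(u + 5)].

Cover (u - 4), set u=4: 7/((u + 5) at u=4) = 7/(9) = 7/9


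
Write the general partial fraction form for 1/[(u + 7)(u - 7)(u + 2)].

Three distinct linear factors: α/(u + 7) + β/(u - 7) + γ/(u + 2)


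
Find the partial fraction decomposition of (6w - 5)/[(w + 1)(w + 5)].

At w=-1: A = (6·(-1) - 5)/(-1 + 5) = -11/4. At w=-5: B = (6·(-5) - 5)/(-5 + 1) = 35/4
Result: (-11/4)/(w + 1) + (35/4)/(w + 5)


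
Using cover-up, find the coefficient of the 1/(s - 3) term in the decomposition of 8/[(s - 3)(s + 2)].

Cover (s - 3), set s=3: 8/((s + 2) at s=3) = 8/(5) = 8/5


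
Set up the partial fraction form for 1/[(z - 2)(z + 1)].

Distinct linear factors: P/(z - 2) + Q/(z + 1)


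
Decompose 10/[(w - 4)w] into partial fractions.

10/(w - 4)w = P/(w - 4) + Q/w. P = 10/(4 - 0) = 5/2, Q = 10/(0 - 4) = -5/2
Result: (5/2)/(w - 4) - (5/2)/w


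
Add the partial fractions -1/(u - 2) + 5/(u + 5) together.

Common denominator (u - 2)(u + 5). Numerator: -1(u + 5) + 5(u - 2) = (-u - 5) + (5u - 10) = 4u - 15
Result: (4u - 15)/[(u - 2)(u + 5)]


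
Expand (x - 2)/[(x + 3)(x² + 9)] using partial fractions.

At x=-3: A = (1·(-3) - 2)/((-3)² + 9) = -5/18. B = -A = 5/18, C = 1 - (-3)·A = 1/6
Result: (-5/18)/(x + 3) + ((5/18)x + 1/6)/(x² + 9)


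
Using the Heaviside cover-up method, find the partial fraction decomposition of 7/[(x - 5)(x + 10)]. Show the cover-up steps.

Cover (x - 5): set x=5, get P = 7/(5 + 10) = 7/15. Cover (x + 10): set x=-10, get Q = 7/(-10 - 5) = -7/15.
Result: (7/15)/(x - 5) - (7/15)/(x + 10)


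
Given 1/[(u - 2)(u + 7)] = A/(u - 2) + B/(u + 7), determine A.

Cover-up at u = 2: A = 1/(2 + 7) = 1/9


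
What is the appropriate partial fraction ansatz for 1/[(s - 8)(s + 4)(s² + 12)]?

Two linear + quadratic: α/(s - 8) + β/(s + 4) + (γs + δ)/(s² + 12)


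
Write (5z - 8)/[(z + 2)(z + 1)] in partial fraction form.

At z=-2: A = (5·(-2) - 8)/(-2 + 1) = 18. At z=-1: B = (5·(-1) - 8)/(-1 + 2) = -13
Result: 18/(z + 2) - 13/(z + 1)


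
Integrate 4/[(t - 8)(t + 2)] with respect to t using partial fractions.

Decompose: 4/[(t - 8)(t + 2)] = (2/5)/(t - 8) - (2/5)/(t + 2). Integrate each term: (2/5) ln|(t - 8)| - (2/5) ln|(t + 2)| + C


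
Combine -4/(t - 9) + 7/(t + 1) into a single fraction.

Common denominator (t - 9)(t + 1). Numerator: -4(t + 1) + 7(t - 9) = (-4t - 4) + (7t - 63) = 3t - 67
Result: (3t - 67)/[(t - 9)(t + 1)]


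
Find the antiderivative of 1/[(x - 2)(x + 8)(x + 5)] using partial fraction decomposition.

Cover-up: α = 1/70, β = 1/30, γ = -1/21. Decomposition: (1/70)/(x - 2) + (1/30)/(x + 8) - (1/21)/(x + 5). Integrate each term: (1/70) ln|(x - 2)| + (1/30) ln|(x + 8)| - (1/21) ln|(x + 5)| + C


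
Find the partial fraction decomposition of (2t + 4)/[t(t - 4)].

At t=0: α = (2·0 + 4)/(0 - 4) = -1. At t=4: β = (2·4 + 4)/(4 - 0) = 3
Result: -1/t + 3/(t - 4)


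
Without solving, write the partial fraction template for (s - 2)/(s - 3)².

Repeated linear factor: α/(s - 3) + β/(s - 3)²


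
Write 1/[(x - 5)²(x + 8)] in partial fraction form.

Cover-up at x=-8: C = 1/(-8 - 5)² = 1/169. Cover-up at x=5: B = 1/(5 + 8) = 1/13. Comparing x² coeff: A = -C = -1/169
Result: (-1/169)/(x - 5) + (1/13)/(x - 5)² + (1/169)/(x + 8)


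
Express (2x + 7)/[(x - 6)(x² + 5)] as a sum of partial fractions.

At x=6: α = (2·6 + 7)/(6² + 5) = 19/41. β = -α = -19/41, γ = 2 - 6·α = -32/41
Result: (19/41)/(x - 6) - ((19/41)x + 32/41)/(x² + 5)


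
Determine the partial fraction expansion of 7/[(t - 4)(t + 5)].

7/(t - 4)(t + 5) = α/(t - 4) + β/(t + 5). α = 7/(4 + 5) = 7/9, β = 7/(-5 - 4) = -7/9
Result: (7/9)/(t - 4) - (7/9)/(t + 5)


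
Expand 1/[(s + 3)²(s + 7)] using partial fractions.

Cover-up at s=-7: R = 1/(-7 + 3)² = 1/16. Cover-up at s=-3: Q = 1/(-3 + 7) = 1/4. Comparing s² coeff: P = -R = -1/16
Result: (-1/16)/(s + 3) + (1/4)/(s + 3)² + (1/16)/(s + 7)


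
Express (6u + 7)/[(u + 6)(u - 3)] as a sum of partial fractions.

At u=-6: A = (6·(-6) + 7)/(-6 - 3) = 29/9. At u=3: B = (6·3 + 7)/(3 + 6) = 25/9
Result: (29/9)/(u + 6) + (25/9)/(u - 3)


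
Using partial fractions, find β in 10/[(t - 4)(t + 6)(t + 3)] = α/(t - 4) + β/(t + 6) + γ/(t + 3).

Cover-up at t = -6: β = 10/[(-6 - 4)(-6 + 3)] = 10/[(-10)(-3)] = 10/30 = 1/3


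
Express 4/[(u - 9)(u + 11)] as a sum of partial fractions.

4/(u - 9)(u + 11) = α/(u - 9) + β/(u + 11). α = 4/(9 + 11) = 1/5, β = 4/(-11 - 9) = -1/5
Result: (1/5)/(u - 9) - (1/5)/(u + 11)


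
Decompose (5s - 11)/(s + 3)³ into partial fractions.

(5s - 11) = P(s + 3)² + Q(s + 3) + R. At s = -3: R = 5·(-3) - 11 = -26. Coefficients: P = 0, Q = 5
Result: 5/(s + 3)² - 26/(s + 3)³


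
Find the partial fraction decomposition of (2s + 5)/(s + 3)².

(2s + 5) = α(s + 3) + β. At s = -3: β = 2·(-3) + 5 = -1. Coeff of s: α = 2
Result: 2/(s + 3) - 1/(s + 3)²


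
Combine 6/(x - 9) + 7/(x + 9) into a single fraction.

Common denominator (x - 9)(x + 9). Numerator: 6(x + 9) + 7(x - 9) = (6x + 54) + (7x - 63) = 13x - 9
Result: (13x - 9)/[(x - 9)(x + 9)]


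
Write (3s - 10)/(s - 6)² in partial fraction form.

(3s - 10) = A(s - 6) + B. At s = 6: B = 3·6 - 10 = 8. Coeff of s: A = 3
Result: 3/(s - 6) + 8/(s - 6)²


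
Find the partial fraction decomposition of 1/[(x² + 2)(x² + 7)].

Coefficient matching gives A = C = 0, B = 1/(7-2) = 1/5, D = -B = -1/5
Result: (1/5)/(x² + 2) - (1/5)/(x² + 7)


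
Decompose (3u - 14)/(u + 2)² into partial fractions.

(3u - 14) = P(u + 2) + Q. At u = -2: Q = 3·(-2) - 14 = -20. Coeff of u: P = 3
Result: 3/(u + 2) - 20/(u + 2)²


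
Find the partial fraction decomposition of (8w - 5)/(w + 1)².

(8w - 5) = P(w + 1) + Q. At w = -1: Q = 8·(-1) - 5 = -13. Coeff of w: P = 8
Result: 8/(w + 1) - 13/(w + 1)²


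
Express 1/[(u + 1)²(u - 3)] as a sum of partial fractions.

Cover-up at u=3: C = 1/(3 + 1)² = 1/16. Cover-up at u=-1: B = 1/(-1 - 3) = -1/4. Comparing u² coeff: A = -C = -1/16
Result: (-1/16)/(u + 1) - (1/4)/(u + 1)² + (1/16)/(u - 3)


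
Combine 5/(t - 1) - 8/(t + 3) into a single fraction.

Common denominator (t - 1)(t + 3). Numerator: 5(t + 3) - 8(t - 1) = (5t + 15) - (8t - 8) = -3t + 23
Result: (-3t + 23)/[(t - 1)(t + 3)]


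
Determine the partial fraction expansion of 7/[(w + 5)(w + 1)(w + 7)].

Using cover-up method: P = -7/8, Q = 7/24, R = 7/12
Result: (-7/8)/(w + 5) + (7/24)/(w + 1) + (7/12)/(w + 7)


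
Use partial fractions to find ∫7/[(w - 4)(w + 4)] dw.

Decompose: 7/[(w - 4)(w + 4)] = (7/8)/(w - 4) - (7/8)/(w + 4). Integrate each term: (7/8) ln|(w - 4)| - (7/8) ln|(w + 4)| + C


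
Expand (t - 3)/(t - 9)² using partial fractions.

(t - 3) = A(t - 9) + B. At t = 9: B = 1·9 - 3 = 6. Coeff of t: A = 1
Result: 1/(t - 9) + 6/(t - 9)²


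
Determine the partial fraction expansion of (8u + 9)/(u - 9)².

(8u + 9) = A(u - 9) + B. At u = 9: B = 8·9 + 9 = 81. Coeff of u: A = 8
Result: 8/(u - 9) + 81/(u - 9)²


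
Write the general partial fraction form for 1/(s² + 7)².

Repeated quadratic factor: (Ps + Q)/(s² + 7) + (Rs + S)/(s² + 7)²


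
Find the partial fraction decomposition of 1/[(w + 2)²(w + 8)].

Cover-up at w=-8: R = 1/(-8 + 2)² = 1/36. Cover-up at w=-2: Q = 1/(-2 + 8) = 1/6. Comparing w² coeff: P = -R = -1/36
Result: (-1/36)/(w + 2) + (1/6)/(w + 2)² + (1/36)/(w + 8)


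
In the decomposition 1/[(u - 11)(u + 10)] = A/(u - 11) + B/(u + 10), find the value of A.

Cover-up at u = 11: A = 1/(11 + 10) = 1/21


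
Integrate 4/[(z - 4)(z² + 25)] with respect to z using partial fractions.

Cover-up at z=4: P = 4/(4²+25) = 4/41. Coeff matching: Q = -4/41, R = -16/41. Decomposition: (4/41)/(z - 4) - ((4/41)z + 16/41)/(z² + 25). Integrate: linear → ln, quadratic → (1/2)ln + arctan: (4/41) ln|(z - 4)| - (2/41) ln(z² + 25) - (16/205) arctan(z/5) + C


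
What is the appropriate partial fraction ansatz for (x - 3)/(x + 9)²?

Repeated linear factor: P/(x + 9) + Q/(x + 9)²


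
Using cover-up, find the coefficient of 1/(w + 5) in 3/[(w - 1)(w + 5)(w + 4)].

Cover (w + 5), set w=-5: 3/[(-5 - 1)(-5 + 4)] = 1/2


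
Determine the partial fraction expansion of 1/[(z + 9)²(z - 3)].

Cover-up at z=3: R = 1/(3 + 9)² = 1/144. Cover-up at z=-9: Q = 1/(-9 - 3) = -1/12. Comparing z² coeff: P = -R = -1/144
Result: (-1/144)/(z + 9) - (1/12)/(z + 9)² + (1/144)/(z - 3)


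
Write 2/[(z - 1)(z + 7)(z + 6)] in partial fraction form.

Using cover-up method: α = 1/28, β = 1/4, γ = -2/7
Result: (1/28)/(z - 1) + (1/4)/(z + 7) - (2/7)/(z + 6)


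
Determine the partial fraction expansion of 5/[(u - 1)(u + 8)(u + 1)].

Using cover-up method: α = 5/18, β = 5/63, γ = -5/14
Result: (5/18)/(u - 1) + (5/63)/(u + 8) - (5/14)/(u + 1)


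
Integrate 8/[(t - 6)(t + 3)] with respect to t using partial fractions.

Decompose: 8/[(t - 6)(t + 3)] = (8/9)/(t - 6) - (8/9)/(t + 3). Integrate each term: (8/9) ln|(t - 6)| - (8/9) ln|(t + 3)| + C


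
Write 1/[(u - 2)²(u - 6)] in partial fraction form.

Cover-up at u=6: R = 1/(6 - 2)² = 1/16. Cover-up at u=2: Q = 1/(2 - 6) = -1/4. Comparing u² coeff: P = -R = -1/16
Result: (-1/16)/(u - 2) - (1/4)/(u - 2)² + (1/16)/(u - 6)


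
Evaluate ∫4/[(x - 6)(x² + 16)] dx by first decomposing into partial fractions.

Cover-up at x=6: A = 4/(6²+16) = 1/13. Coeff matching: B = -1/13, C = -6/13. Decomposition: (1/13)/(x - 6) - ((1/13)x + 6/13)/(x² + 16). Integrate: linear → ln, quadratic → (1/2)ln + arctan: (1/13) ln|(x - 6)| - (1/26) ln(x² + 16) - (3/26) arctan(x/4) + C


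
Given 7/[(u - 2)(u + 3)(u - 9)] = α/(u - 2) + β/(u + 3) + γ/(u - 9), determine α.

Cover-up at u = 2: α = 7/[(2 + 3)(2 - 9)] = 7/[(5)(-7)] = -7/35 = -1/5


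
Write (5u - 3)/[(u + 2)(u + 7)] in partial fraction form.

At u=-2: α = (5·(-2) - 3)/(-2 + 7) = -13/5. At u=-7: β = (5·(-7) - 3)/(-7 + 2) = 38/5
Result: (-13/5)/(u + 2) + (38/5)/(u + 7)


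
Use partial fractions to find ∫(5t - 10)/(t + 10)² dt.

Decompose: α = 5, β = 5·(-10) - 10 = -60, so (5t - 10)/(t + 10)² = 5/(t + 10) - 60/(t + 10)². Integrate: ∫ α/(t + 10) dt = 5 ln|(t + 10)|; ∫ β/(t + 10)² dt = 60/(t + 10). Sum: 5 ln|(t + 10)| + 60/(t + 10) + C


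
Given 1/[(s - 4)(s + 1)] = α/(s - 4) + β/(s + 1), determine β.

Cover-up at s = -1: β = 1/(-1 - 4) = -1/5


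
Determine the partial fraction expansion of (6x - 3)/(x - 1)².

(6x - 3) = α(x - 1) + β. At x = 1: β = 6·1 - 3 = 3. Coeff of x: α = 6
Result: 6/(x - 1) + 3/(x - 1)²


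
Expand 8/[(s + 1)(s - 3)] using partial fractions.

8/(s + 1)(s - 3) = α/(s + 1) + β/(s - 3). α = 8/(-1 - 3) = -2, β = 8/(3 + 1) = 2
Result: -2/(s + 1) + 2/(s - 3)


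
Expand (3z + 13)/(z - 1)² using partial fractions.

(3z + 13) = α(z - 1) + β. At z = 1: β = 3·1 + 13 = 16. Coeff of z: α = 3
Result: 3/(z - 1) + 16/(z - 1)²


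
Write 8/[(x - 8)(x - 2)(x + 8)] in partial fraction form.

Using cover-up method: A = 1/12, B = -2/15, C = 1/20
Result: (1/12)/(x - 8) - (2/15)/(x - 2) + (1/20)/(x + 8)


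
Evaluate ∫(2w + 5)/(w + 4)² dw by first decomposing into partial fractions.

Decompose: A = 2, B = 2·(-4) + 5 = -3, so (2w + 5)/(w + 4)² = 2/(w + 4) - 3/(w + 4)². Integrate: ∫ A/(w + 4) dw = 2 ln|(w + 4)|; ∫ B/(w + 4)² dw = 3/(w + 4). Sum: 2 ln|(w + 4)| + 3/(w + 4) + C


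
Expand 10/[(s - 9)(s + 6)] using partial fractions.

10/(s - 9)(s + 6) = P/(s - 9) + Q/(s + 6). P = 10/(9 + 6) = 2/3, Q = 10/(-6 - 9) = -2/3
Result: (2/3)/(s - 9) - (2/3)/(s + 6)


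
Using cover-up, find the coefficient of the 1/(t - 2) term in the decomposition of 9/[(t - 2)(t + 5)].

Cover (t - 2), set t=2: 9/((t + 5) at t=2) = 9/(7) = 9/7


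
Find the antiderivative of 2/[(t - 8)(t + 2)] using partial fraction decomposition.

Decompose: 2/[(t - 8)(t + 2)] = (1/5)/(t - 8) - (1/5)/(t + 2). Integrate each term: (1/5) ln|(t - 8)| - (1/5) ln|(t + 2)| + C


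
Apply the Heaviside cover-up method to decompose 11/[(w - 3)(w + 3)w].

Cover (w - 3), w=3: P = 11/[(3 + 3)(3 - 0)] = 11/18. Cover (w + 3), w=-3: Q = 11/[(-3 - 3)(-3 - 0)] = 11/18. Cover w, w=0: R = 11/[(0 - 3)(0 + 3)] = -11/9.
Result: (11/18)/(w - 3) + (11/18)/(w + 3) - (11/9)/w


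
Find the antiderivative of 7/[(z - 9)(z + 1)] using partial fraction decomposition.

Decompose: 7/[(z - 9)(z + 1)] = (7/10)/(z - 9) - (7/10)/(z + 1). Integrate each term: (7/10) ln|(z - 9)| - (7/10) ln|(z + 1)| + C


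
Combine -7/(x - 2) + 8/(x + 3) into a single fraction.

Common denominator (x - 2)(x + 3). Numerator: -7(x + 3) + 8(x - 2) = (-7x - 21) + (8x - 16) = x - 37
Result: (x - 37)/[(x - 2)(x + 3)]


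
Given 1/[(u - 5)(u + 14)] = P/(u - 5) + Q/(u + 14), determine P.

Cover-up at u = 5: P = 1/(5 + 14) = 1/19


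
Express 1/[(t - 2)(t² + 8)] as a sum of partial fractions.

Cover-up at t = 2: α = 1/(2² + 8) = 1/12. Then β = -α = -1/12, γ = -α·(0 + 2) = -1/6
Result: (1/12)/(t - 2) - ((1/12)t + 1/6)/(t² + 8)


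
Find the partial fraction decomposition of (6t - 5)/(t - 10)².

(6t - 5) = A(t - 10) + B. At t = 10: B = 6·10 - 5 = 55. Coeff of t: A = 6
Result: 6/(t - 10) + 55/(t - 10)²


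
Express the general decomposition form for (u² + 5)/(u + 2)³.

Repeated linear factor (power 3): α/(u + 2) + β/(u + 2)² + γ/(u + 2)³


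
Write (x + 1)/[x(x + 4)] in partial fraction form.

At x=0: P = (1·0 + 1)/(0 + 4) = 1/4. At x=-4: Q = (1·(-4) + 1)/(-4 - 0) = 3/4
Result: (1/4)/x + (3/4)/(x + 4)


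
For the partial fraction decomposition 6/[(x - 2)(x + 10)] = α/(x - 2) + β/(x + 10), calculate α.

Cover-up at x = 2: α = 6/(2 + 10) = 6/12 = 1/2


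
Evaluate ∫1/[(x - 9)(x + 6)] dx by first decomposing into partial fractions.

Decompose: 1/[(x - 9)(x + 6)] = (1/15)/(x - 9) - (1/15)/(x + 6). Integrate each term: (1/15) ln|(x - 9)| - (1/15) ln|(x + 6)| + C


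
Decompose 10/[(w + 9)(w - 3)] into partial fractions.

10/(w + 9)(w - 3) = A/(w + 9) + B/(w - 3). A = 10/(-9 - 3) = -5/6, B = 10/(3 + 9) = 5/6
Result: (-5/6)/(w + 9) + (5/6)/(w - 3)


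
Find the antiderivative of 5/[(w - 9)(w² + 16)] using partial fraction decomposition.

Cover-up at w=9: α = 5/(9²+16) = 5/97. Coeff matching: β = -5/97, γ = -45/97. Decomposition: (5/97)/(w - 9) - ((5/97)w + 45/97)/(w² + 16). Integrate: linear → ln, quadratic → (1/2)ln + arctan: (5/97) ln|(w - 9)| - (5/194) ln(w² + 16) - (45/388) arctan(w/4) + C


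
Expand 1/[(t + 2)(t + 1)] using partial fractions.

1/(t + 2)(t + 1) = α/(t + 2) + β/(t + 1). α = 1/(-2 + 1) = -1, β = 1/(-1 + 2) = 1
Result: -1/(t + 2) + 1/(t + 1)
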